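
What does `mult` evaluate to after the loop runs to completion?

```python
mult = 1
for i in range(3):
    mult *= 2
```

Let's trace through this code step by step.

Initialize: mult = 1
Entering loop: for i in range(3):
After iteration 1: i = 0, mult = 2
After iteration 2: i = 1, mult = 4
After iteration 3: i = 2, mult = 8
Loop ends.

Final answer: 8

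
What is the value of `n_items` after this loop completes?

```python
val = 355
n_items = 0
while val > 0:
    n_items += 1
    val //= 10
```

Let's trace through this code step by step.

Initialize: val = 355
Initialize: n_items = 0
Entering loop: while val > 0:
After iteration 1: val = 35, n_items = 1
After iteration 2: val = 3, n_items = 2
After iteration 3: val = 0, n_items = 3
Loop ends.

Final answer: 3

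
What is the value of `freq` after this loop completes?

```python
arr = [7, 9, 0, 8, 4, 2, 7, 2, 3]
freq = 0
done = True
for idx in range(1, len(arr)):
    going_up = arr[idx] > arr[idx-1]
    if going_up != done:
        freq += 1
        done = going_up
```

Let's trace through this code step by step.

Initialize: arr = [7, 9, 0, 8, 4, 2, 7, 2, 3]
Initialize: freq = 0
Initialize: done = True
Entering loop: for idx in range(1, len(arr)):
After iteration 1: idx = 1, freq = 0, done = True, going_up = True
After iteration 2: idx = 2, freq = 1, done = False, going_up = False
After iteration 3: idx = 3, freq = 2, done = True, going_up = True
After iteration 4: idx = 4, freq = 3, done = False, going_up = False
After iteration 5: idx = 5, freq = 3, done = False, going_up = False
After iteration 6: idx = 6, freq = 4, done = True, going_up = True
After iteration 7: idx = 7, freq = 5, done = False, going_up = False
After iteration 8: idx = 8, freq = 6, done = True, going_up = True
Loop ends.

Final answer: 6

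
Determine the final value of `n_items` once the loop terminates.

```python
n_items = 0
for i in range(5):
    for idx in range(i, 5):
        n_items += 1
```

Let's trace through this code step by step.

Initialize: n_items = 0
Entering loop: for i in range(5):
After iteration 1: i = 0, n_items = 5
After iteration 2: i = 1, n_items = 9
After iteration 3: i = 2, n_items = 12
After iteration 4: i = 3, n_items = 14
After iteration 5: i = 4, n_items = 15
Loop ends.

Final answer: 15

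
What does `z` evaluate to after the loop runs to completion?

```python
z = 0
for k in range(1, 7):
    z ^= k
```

Let's trace through this code step by step.

Initialize: z = 0
Entering loop: for k in range(1, 7):
After iteration 1: k = 1, z = 1
After iteration 2: k = 2, z = 3
After iteration 3: k = 3, z = 0
After iteration 4: k = 4, z = 4
After iteration 5: k = 5, z = 1
After iteration 6: k = 6, z = 7
Loop ends.

Final answer: 7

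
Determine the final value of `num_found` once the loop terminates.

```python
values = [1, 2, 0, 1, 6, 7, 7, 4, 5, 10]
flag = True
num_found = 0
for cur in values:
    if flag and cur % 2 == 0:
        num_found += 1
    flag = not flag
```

Let's trace through this code step by step.

Initialize: values = [1, 2, 0, 1, 6, 7, 7, 4, 5, 10]
Initialize: flag = True
Initialize: num_found = 0
Entering loop: for cur in values:
After iteration 1: cur = 1, flag = False, num_found = 0
After iteration 2: cur = 2, flag = True, num_found = 0
After iteration 3: cur = 0, flag = False, num_found = 1
After iteration 4: cur = 1, flag = True, num_found = 1
After iteration 5: cur = 6, flag = False, num_found = 2
After iteration 6: cur = 7, flag = True, num_found = 2
After iteration 7: cur = 7, flag = False, num_found = 2
After iteration 8: cur = 4, flag = True, num_found = 2
After iteration 9: cur = 5, flag = False, num_found = 2
After iteration 10: cur = 10, flag = True, num_found = 2
Loop ends.

Final answer: 2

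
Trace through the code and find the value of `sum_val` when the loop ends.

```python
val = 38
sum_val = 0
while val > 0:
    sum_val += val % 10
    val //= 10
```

Let's trace through this code step by step.

Initialize: val = 38
Initialize: sum_val = 0
Entering loop: while val > 0:
After iteration 1: val = 3, sum_val = 8
After iteration 2: val = 0, sum_val = 11
Loop ends.

Final answer: 11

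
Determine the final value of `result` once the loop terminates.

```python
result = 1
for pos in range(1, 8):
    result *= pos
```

Let's trace through this code step by step.

Initialize: result = 1
Entering loop: for pos in range(1, 8):
After iteration 1: pos = 1, result = 1
After iteration 2: pos = 2, result = 2
After iteration 3: pos = 3, result = 6
After iteration 4: pos = 4, result = 24
After iteration 5: pos = 5, result = 120
After iteration 6: pos = 6, result = 720
After iteration 7: pos = 7, result = 5040
Loop ends.

Final answer: 5040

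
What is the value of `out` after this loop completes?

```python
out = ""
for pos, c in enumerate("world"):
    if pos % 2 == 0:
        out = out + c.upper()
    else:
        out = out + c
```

Let's trace through this code step by step.

Initialize: out = ''
Entering loop: for pos, c in enumerate("world"):
After iteration 1: pos = 0, c = 'w', out = 'W'
After iteration 2: pos = 1, c = 'o', out = 'Wo'
After iteration 3: pos = 2, c = 'r', out = 'WoR'
After iteration 4: pos = 3, c = 'l', out = 'WoRl'
After iteration 5: pos = 4, c = 'd', out = 'WoRlD'
Loop ends.

Final answer: 'WoRlD'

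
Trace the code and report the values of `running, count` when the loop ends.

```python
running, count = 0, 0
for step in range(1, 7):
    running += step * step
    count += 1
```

Let's trace through this code step by step.

Initialize: running = 0
Initialize: count = 0
Entering loop: for step in range(1, 7):
After iteration 1: step = 1, running = 1, count = 1
After iteration 2: step = 2, running = 5, count = 2
After iteration 3: step = 3, running = 14, count = 3
After iteration 4: step = 4, running = 30, count = 4
After iteration 5: step = 5, running = 55, count = 5
After iteration 6: step = 6, running = 91, count = 6
Loop ends.

Final answer: 91, 6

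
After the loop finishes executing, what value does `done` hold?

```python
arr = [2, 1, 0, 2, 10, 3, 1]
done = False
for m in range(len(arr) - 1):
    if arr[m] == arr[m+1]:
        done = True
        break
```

Let's trace through this code step by step.

Initialize: arr = [2, 1, 0, 2, 10, 3, 1]
Initialize: done = False
Entering loop: for m in range(len(arr) - 1):
After iteration 1: m = 0, done = False
After iteration 2: m = 1, done = False
After iteration 3: m = 2, done = False
After iteration 4: m = 3, done = False
After iteration 5: m = 4, done = False
After iteration 6: m = 5, done = False
Loop ends.

Final answer: False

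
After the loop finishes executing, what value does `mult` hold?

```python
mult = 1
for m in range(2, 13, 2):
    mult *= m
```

Let's trace through this code step by step.

Initialize: mult = 1
Entering loop: for m in range(2, 13, 2):
After iteration 1: m = 2, mult = 2
After iteration 2: m = 4, mult = 8
After iteration 3: m = 6, mult = 48
After iteration 4: m = 8, mult = 384
After iteration 5: m = 10, mult = 3840
After iteration 6: m = 12, mult = 46080
Loop ends.

Final answer: 46080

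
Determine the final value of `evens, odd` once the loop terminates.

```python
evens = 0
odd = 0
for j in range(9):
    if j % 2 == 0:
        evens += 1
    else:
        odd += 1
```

Let's trace through this code step by step.

Initialize: evens = 0
Initialize: odd = 0
Entering loop: for j in range(9):
After iteration 1: j = 0, evens = 1, odd = 0
After iteration 2: j = 1, evens = 1, odd = 1
After iteration 3: j = 2, evens = 2, odd = 1
After iteration 4: j = 3, evens = 2, odd = 2
After iteration 5: j = 4, evens = 3, odd = 2
After iteration 6: j = 5, evens = 3, odd = 3
After iteration 7: j = 6, evens = 4, odd = 3
After iteration 8: j = 7, evens = 4, odd = 4
After iteration 9: j = 8, evens = 5, odd = 4
Loop ends.

Final answer: 5, 4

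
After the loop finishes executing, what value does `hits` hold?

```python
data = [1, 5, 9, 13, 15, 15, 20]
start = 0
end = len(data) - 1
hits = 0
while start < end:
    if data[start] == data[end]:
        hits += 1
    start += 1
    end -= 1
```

Let's trace through this code step by step.

Initialize: data = [1, 5, 9, 13, 15, 15, 20]
Initialize: start = 0
Initialize: end = 6
Initialize: hits = 0
Entering loop: while start < end:
After iteration 1: start = 1, end = 5, hits = 0
After iteration 2: start = 2, end = 4, hits = 0
After iteration 3: start = 3, end = 3, hits = 0
Loop ends.

Final answer: 0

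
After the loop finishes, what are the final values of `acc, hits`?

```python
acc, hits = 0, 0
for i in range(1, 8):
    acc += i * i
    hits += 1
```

Let's trace through this code step by step.

Initialize: acc = 0
Initialize: hits = 0
Entering loop: for i in range(1, 8):
After iteration 1: i = 1, acc = 1, hits = 1
After iteration 2: i = 2, acc = 5, hits = 2
After iteration 3: i = 3, acc = 14, hits = 3
After iteration 4: i = 4, acc = 30, hits = 4
After iteration 5: i = 5, acc = 55, hits = 5
After iteration 6: i = 6, acc = 91, hits = 6
After iteration 7: i = 7, acc = 140, hits = 7
Loop ends.

Final answer: 140, 7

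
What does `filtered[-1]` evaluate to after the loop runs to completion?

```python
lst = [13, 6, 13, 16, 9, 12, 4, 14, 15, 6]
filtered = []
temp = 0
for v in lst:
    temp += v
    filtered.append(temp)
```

Let's trace through this code step by step.

Initialize: lst = [13, 6, 13, 16, 9, 12, 4, 14, 15, 6]
Initialize: filtered = []
Initialize: temp = 0
Entering loop: for v in lst:
After iteration 1: v = 13, filtered = [13], temp = 13
After iteration 2: v = 6, filtered = [13, 19], temp = 19
After iteration 3: v = 13, filtered = [13, 19, 32], temp = 32
After iteration 4: v = 16, filtered = [13, 19, 32, 48], temp = 48
After iteration 5: v = 9, filtered = [13, 19, 32, 48, 57], temp = 57
After iteration 6: v = 12, filtered = [13, 19, 32, 48, 57, 69], temp = 69
After iteration 7: v = 4, filtered = [13, 19, 32, 48, 57, 69, 73], temp = 73
After iteration 8: v = 14, filtered = [13, 19, 32, 48, 57, 69, 73, 87], temp = 87
After iteration 9: v = 15, filtered = [13, 19, 32, 48, 57, 69, 73, 87, 102], temp = 102
After iteration 10: v = 6, filtered = [13, 19, 32, 48, 57, 69, 73, 87, 102, 108], temp = 108
Loop ends.
filtered[-1] = 108

Final answer: 108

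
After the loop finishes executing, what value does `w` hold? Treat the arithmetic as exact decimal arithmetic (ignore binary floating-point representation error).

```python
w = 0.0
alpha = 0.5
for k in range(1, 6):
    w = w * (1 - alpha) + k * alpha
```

Let's trace through this code step by step.

Initialize: w = 0.0
Initialize: alpha = 0.5
Entering loop: for k in range(1, 6):
After iteration 1: k = 1, w = 0.5
After iteration 2: k = 2, w = 1.25
After iteration 3: k = 3, w = 2.125
After iteration 4: k = 4, w = 3.0625
After iteration 5: k = 5, w = 4.03125
Loop ends.

Final answer: 4.03125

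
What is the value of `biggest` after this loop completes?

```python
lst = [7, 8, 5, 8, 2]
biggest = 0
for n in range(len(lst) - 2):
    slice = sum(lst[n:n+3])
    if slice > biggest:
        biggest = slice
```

Let's trace through this code step by step.

Initialize: lst = [7, 8, 5, 8, 2]
Initialize: biggest = 0
Entering loop: for n in range(len(lst) - 2):
After iteration 1: n = 0, biggest = 20, slice = 20
After iteration 2: n = 1, biggest = 21, slice = 21
After iteration 3: n = 2, biggest = 21, slice = 15
Loop ends.

Final answer: 21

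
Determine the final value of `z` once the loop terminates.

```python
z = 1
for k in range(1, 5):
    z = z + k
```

Let's trace through this code step by step.

Initialize: z = 1
Entering loop: for k in range(1, 5):
After iteration 1: k = 1, z = 2
After iteration 2: k = 2, z = 4
After iteration 3: k = 3, z = 7
After iteration 4: k = 4, z = 11
Loop ends.

Final answer: 11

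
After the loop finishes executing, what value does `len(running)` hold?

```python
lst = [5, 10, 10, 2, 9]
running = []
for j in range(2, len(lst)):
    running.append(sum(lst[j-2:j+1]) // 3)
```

Let's trace through this code step by step.

Initialize: lst = [5, 10, 10, 2, 9]
Initialize: running = []
Entering loop: for j in range(2, len(lst)):
After iteration 1: j = 2, running = [8]
After iteration 2: j = 3, running = [8, 7]
After iteration 3: j = 4, running = [8, 7, 7]
Loop ends.
len(running) = 3

Final answer: 3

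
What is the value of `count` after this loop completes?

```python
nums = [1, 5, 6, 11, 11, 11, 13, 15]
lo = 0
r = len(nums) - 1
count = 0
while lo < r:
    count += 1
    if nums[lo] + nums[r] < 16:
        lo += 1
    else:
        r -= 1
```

Let's trace through this code step by step.

Initialize: nums = [1, 5, 6, 11, 11, 11, 13, 15]
Initialize: lo = 0
Initialize: r = 7
Initialize: count = 0
Entering loop: while lo < r:
After iteration 1: lo = 0, r = 6, count = 1
After iteration 2: lo = 1, r = 6, count = 2
After iteration 3: lo = 1, r = 5, count = 3
After iteration 4: lo = 1, r = 4, count = 4
After iteration 5: lo = 1, r = 3, count = 5
After iteration 6: lo = 1, r = 2, count = 6
After iteration 7: lo = 2, r = 2, count = 7
Loop ends.

Final answer: 7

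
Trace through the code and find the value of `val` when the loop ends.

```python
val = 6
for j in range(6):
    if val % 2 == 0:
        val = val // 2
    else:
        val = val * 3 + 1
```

Let's trace through this code step by step.

Initialize: val = 6
Entering loop: for j in range(6):
After iteration 1: j = 0, val = 3
After iteration 2: j = 1, val = 10
After iteration 3: j = 2, val = 5
After iteration 4: j = 3, val = 16
After iteration 5: j = 4, val = 8
After iteration 6: j = 5, val = 4
Loop ends.

Final answer: 4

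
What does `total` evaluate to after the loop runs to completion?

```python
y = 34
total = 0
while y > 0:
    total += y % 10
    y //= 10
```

Let's trace through this code step by step.

Initialize: y = 34
Initialize: total = 0
Entering loop: while y > 0:
After iteration 1: y = 3, total = 4
After iteration 2: y = 0, total = 7
Loop ends.

Final answer: 7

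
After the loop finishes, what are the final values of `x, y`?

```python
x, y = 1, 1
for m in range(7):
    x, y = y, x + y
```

Let's trace through this code step by step.

Initialize: x = 1
Initialize: y = 1
Entering loop: for m in range(7):
After iteration 1: m = 0, x = 1, y = 2
After iteration 2: m = 1, x = 2, y = 3
After iteration 3: m = 2, x = 3, y = 5
After iteration 4: m = 3, x = 5, y = 8
After iteration 5: m = 4, x = 8, y = 13
After iteration 6: m = 5, x = 13, y = 21
After iteration 7: m = 6, x = 21, y = 34
Loop ends.

Final answer: 21, 34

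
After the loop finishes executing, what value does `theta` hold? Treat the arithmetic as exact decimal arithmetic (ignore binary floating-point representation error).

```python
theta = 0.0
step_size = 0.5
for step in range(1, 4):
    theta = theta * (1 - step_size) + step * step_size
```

Let's trace through this code step by step.

Initialize: theta = 0.0
Initialize: step_size = 0.5
Entering loop: for step in range(1, 4):
After iteration 1: step = 1, theta = 0.5
After iteration 2: step = 2, theta = 1.25
After iteration 3: step = 3, theta = 2.125
Loop ends.

Final answer: 2.125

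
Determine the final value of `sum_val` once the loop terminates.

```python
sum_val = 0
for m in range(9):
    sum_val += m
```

Let's trace through this code step by step.

Initialize: sum_val = 0
Entering loop: for m in range(9):
After iteration 1: m = 0, sum_val = 0
After iteration 2: m = 1, sum_val = 1
After iteration 3: m = 2, sum_val = 3
After iteration 4: m = 3, sum_val = 6
After iteration 5: m = 4, sum_val = 10
After iteration 6: m = 5, sum_val = 15
After iteration 7: m = 6, sum_val = 21
After iteration 8: m = 7, sum_val = 28
After iteration 9: m = 8, sum_val = 36
Loop ends.

Final answer: 36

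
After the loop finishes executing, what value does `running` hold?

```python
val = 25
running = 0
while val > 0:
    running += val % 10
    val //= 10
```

Let's trace through this code step by step.

Initialize: val = 25
Initialize: running = 0
Entering loop: while val > 0:
After iteration 1: val = 2, running = 5
After iteration 2: val = 0, running = 7
Loop ends.

Final answer: 7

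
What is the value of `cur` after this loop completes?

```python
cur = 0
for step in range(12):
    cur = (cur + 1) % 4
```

Let's trace through this code step by step.

Initialize: cur = 0
Entering loop: for step in range(12):
After iteration 1: step = 0, cur = 1
After iteration 2: step = 1, cur = 2
After iteration 3: step = 2, cur = 3
After iteration 4: step = 3, cur = 0
After iteration 5: step = 4, cur = 1
After iteration 6: step = 5, cur = 2
After iteration 7: step = 6, cur = 3
After iteration 8: step = 7, cur = 0
After iteration 9: step = 8, cur = 1
After iteration 10: step = 9, cur = 2
After iteration 11: step = 10, cur = 3
After iteration 12: step = 11, cur = 0
Loop ends.

Final answer: 0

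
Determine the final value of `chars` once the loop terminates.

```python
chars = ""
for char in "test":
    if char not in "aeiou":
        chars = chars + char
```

Let's trace through this code step by step.

Initialize: chars = ''
Entering loop: for char in "test":
After iteration 1: char = 't', chars = 't'
After iteration 2: char = 'e', chars = 't'
After iteration 3: char = 's', chars = 'ts'
After iteration 4: char = 't', chars = 'tst'
Loop ends.

Final answer: 'tst'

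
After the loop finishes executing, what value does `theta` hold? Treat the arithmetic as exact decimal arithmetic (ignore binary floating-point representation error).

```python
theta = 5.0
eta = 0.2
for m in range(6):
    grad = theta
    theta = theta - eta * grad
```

Let's trace through this code step by step.

Initialize: theta = 5.0
Initialize: eta = 0.2
Entering loop: for m in range(6):
After iteration 1: m = 0, theta = 4.0, grad = 5.0
After iteration 2: m = 1, theta = 3.2, grad = 4.0
After iteration 3: m = 2, theta = 2.56, grad = 3.2
After iteration 4: m = 3, theta = 2.048, grad = 2.56
After iteration 5: m = 4, theta = 1.6384, grad = 2.048
After iteration 6: m = 5, theta = 1.31072, grad = 1.6384
Loop ends.

Final answer: 1.31072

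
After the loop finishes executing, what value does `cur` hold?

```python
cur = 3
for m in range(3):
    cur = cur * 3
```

Let's trace through this code step by step.

Initialize: cur = 3
Entering loop: for m in range(3):
After iteration 1: m = 0, cur = 9
After iteration 2: m = 1, cur = 27
After iteration 3: m = 2, cur = 81
Loop ends.

Final answer: 81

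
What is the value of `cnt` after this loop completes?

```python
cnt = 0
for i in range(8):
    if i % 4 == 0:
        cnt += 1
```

Let's trace through this code step by step.

Initialize: cnt = 0
Entering loop: for i in range(8):
After iteration 1: i = 0, cnt = 1
After iteration 2: i = 1, cnt = 1
After iteration 3: i = 2, cnt = 1
After iteration 4: i = 3, cnt = 1
After iteration 5: i = 4, cnt = 2
After iteration 6: i = 5, cnt = 2
After iteration 7: i = 6, cnt = 2
After iteration 8: i = 7, cnt = 2
Loop ends.

Final answer: 2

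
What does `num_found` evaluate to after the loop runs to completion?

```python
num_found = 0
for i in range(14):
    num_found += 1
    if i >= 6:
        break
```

Let's trace through this code step by step.

Initialize: num_found = 0
Entering loop: for i in range(14):
After iteration 1: i = 0, num_found = 1
After iteration 2: i = 1, num_found = 2
After iteration 3: i = 2, num_found = 3
After iteration 4: i = 3, num_found = 4
After iteration 5: i = 4, num_found = 5
After iteration 6: i = 5, num_found = 6
After iteration 7: i = 6, num_found = 7
Loop ends.

Final answer: 7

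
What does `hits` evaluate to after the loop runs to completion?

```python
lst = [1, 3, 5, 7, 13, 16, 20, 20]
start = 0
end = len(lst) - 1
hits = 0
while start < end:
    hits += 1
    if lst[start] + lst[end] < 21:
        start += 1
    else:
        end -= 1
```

Let's trace through this code step by step.

Initialize: lst = [1, 3, 5, 7, 13, 16, 20, 20]
Initialize: start = 0
Initialize: end = 7
Initialize: hits = 0
Entering loop: while start < end:
After iteration 1: start = 0, end = 6, hits = 1
After iteration 2: start = 0, end = 5, hits = 2
After iteration 3: start = 1, end = 5, hits = 3
After iteration 4: start = 2, end = 5, hits = 4
After iteration 5: start = 2, end = 4, hits = 5
After iteration 6: start = 3, end = 4, hits = 6
After iteration 7: start = 4, end = 4, hits = 7
Loop ends.

Final answer: 7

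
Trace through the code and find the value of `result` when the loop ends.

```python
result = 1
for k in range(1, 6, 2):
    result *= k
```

Let's trace through this code step by step.

Initialize: result = 1
Entering loop: for k in range(1, 6, 2):
After iteration 1: k = 1, result = 1
After iteration 2: k = 3, result = 3
After iteration 3: k = 5, result = 15
Loop ends.

Final answer: 15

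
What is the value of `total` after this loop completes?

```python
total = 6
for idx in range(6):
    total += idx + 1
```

Let's trace through this code step by step.

Initialize: total = 6
Entering loop: for idx in range(6):
After iteration 1: idx = 0, total = 7
After iteration 2: idx = 1, total = 9
After iteration 3: idx = 2, total = 12
After iteration 4: idx = 3, total = 16
After iteration 5: idx = 4, total = 21
After iteration 6: idx = 5, total = 27
Loop ends.

Final answer: 27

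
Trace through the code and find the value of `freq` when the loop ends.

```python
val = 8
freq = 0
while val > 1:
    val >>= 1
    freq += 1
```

Let's trace through this code step by step.

Initialize: val = 8
Initialize: freq = 0
Entering loop: while val > 1:
After iteration 1: val = 4, freq = 1
After iteration 2: val = 2, freq = 2
After iteration 3: val = 1, freq = 3
Loop ends.

Final answer: 3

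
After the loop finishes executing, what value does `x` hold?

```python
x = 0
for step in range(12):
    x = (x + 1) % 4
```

Let's trace through this code step by step.

Initialize: x = 0
Entering loop: for step in range(12):
After iteration 1: step = 0, x = 1
After iteration 2: step = 1, x = 2
After iteration 3: step = 2, x = 3
After iteration 4: step = 3, x = 0
After iteration 5: step = 4, x = 1
After iteration 6: step = 5, x = 2
After iteration 7: step = 6, x = 3
After iteration 8: step = 7, x = 0
After iteration 9: step = 8, x = 1
After iteration 10: step = 9, x = 2
After iteration 11: step = 10, x = 3
After iteration 12: step = 11, x = 0
Loop ends.

Final answer: 0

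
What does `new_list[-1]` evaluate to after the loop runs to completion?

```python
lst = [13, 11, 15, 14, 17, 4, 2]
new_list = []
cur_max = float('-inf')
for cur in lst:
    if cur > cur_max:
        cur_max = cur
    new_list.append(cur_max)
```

Let's trace through this code step by step.

Initialize: lst = [13, 11, 15, 14, 17, 4, 2]
Initialize: new_list = []
Initialize: cur_max = -inf
Entering loop: for cur in lst:
After iteration 1: cur = 13, new_list = [13], cur_max = 13
After iteration 2: cur = 11, new_list = [13, 13], cur_max = 13
After iteration 3: cur = 15, new_list = [13, 13, 15], cur_max = 15
After iteration 4: cur = 14, new_list = [13, 13, 15, 15], cur_max = 15
After iteration 5: cur = 17, new_list = [13, 13, 15, 15, 17], cur_max = 17
After iteration 6: cur = 4, new_list = [13, 13, 15, 15, 17, 17], cur_max = 17
After iteration 7: cur = 2, new_list = [13, 13, 15, 15, 17, 17, 17], cur_max = 17
Loop ends.
new_list[-1] = 17

Final answer: 17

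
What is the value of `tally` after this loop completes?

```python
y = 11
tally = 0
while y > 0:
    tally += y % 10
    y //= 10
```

Let's trace through this code step by step.

Initialize: y = 11
Initialize: tally = 0
Entering loop: while y > 0:
After iteration 1: y = 1, tally = 1
After iteration 2: y = 0, tally = 2
Loop ends.

Final answer: 2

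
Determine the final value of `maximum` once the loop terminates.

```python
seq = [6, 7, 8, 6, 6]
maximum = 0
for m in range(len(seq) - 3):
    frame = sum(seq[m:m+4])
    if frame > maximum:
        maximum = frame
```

Let's trace through this code step by step.

Initialize: seq = [6, 7, 8, 6, 6]
Initialize: maximum = 0
Entering loop: for m in range(len(seq) - 3):
After iteration 1: m = 0, maximum = 27
After iteration 2: m = 1, maximum = 27
Loop ends.

Final answer: 27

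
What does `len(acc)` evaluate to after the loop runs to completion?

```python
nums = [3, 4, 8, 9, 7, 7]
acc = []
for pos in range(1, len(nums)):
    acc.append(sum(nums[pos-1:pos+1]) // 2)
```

Let's trace through this code step by step.

Initialize: nums = [3, 4, 8, 9, 7, 7]
Initialize: acc = []
Entering loop: for pos in range(1, len(nums)):
After iteration 1: pos = 1, acc = [3]
After iteration 2: pos = 2, acc = [3, 6]
After iteration 3: pos = 3, acc = [3, 6, 8]
After iteration 4: pos = 4, acc = [3, 6, 8, 8]
After iteration 5: pos = 5, acc = [3, 6, 8, 8, 7]
Loop ends.
len(acc) = 5

Final answer: 5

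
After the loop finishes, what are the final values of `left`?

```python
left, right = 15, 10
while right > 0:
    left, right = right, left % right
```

Let's trace through this code step by step.

Initialize: left = 15
Initialize: right = 10
Entering loop: while right > 0:
After iteration 1: left = 10, right = 5
After iteration 2: left = 5, right = 0
Loop ends.

Final answer: 5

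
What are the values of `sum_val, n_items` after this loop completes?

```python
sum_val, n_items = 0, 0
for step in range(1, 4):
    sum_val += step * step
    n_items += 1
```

Let's trace through this code step by step.

Initialize: sum_val = 0
Initialize: n_items = 0
Entering loop: for step in range(1, 4):
After iteration 1: step = 1, sum_val = 1, n_items = 1
After iteration 2: step = 2, sum_val = 5, n_items = 2
After iteration 3: step = 3, sum_val = 14, n_items = 3
Loop ends.

Final answer: 14, 3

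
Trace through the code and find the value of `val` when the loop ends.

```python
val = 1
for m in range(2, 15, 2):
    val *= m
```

Let's trace through this code step by step.

Initialize: val = 1
Entering loop: for m in range(2, 15, 2):
After iteration 1: m = 2, val = 2
After iteration 2: m = 4, val = 8
After iteration 3: m = 6, val = 48
After iteration 4: m = 8, val = 384
After iteration 5: m = 10, val = 3840
After iteration 6: m = 12, val = 46080
After iteration 7: m = 14, val = 645120
Loop ends.

Final answer: 645120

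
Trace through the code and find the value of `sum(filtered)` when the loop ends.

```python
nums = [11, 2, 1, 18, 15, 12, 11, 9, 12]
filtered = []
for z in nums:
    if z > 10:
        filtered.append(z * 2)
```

Let's trace through this code step by step.

Initialize: nums = [11, 2, 1, 18, 15, 12, 11, 9, 12]
Initialize: filtered = []
Entering loop: for z in nums:
After iteration 1: z = 11, filtered = [22]
After iteration 2: z = 2, filtered = [22]
After iteration 3: z = 1, filtered = [22]
After iteration 4: z = 18, filtered = [22, 36]
After iteration 5: z = 15, filtered = [22, 36, 30]
After iteration 6: z = 12, filtered = [22, 36, 30, 24]
After iteration 7: z = 11, filtered = [22, 36, 30, 24, 22]
After iteration 8: z = 9, filtered = [22, 36, 30, 24, 22]
After iteration 9: z = 12, filtered = [22, 36, 30, 24, 22, 24]
Loop ends.
sum(filtered) = 158

Final answer: 158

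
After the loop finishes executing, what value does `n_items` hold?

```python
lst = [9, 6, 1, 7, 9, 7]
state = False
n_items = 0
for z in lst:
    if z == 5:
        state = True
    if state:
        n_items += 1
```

Let's trace through this code step by step.

Initialize: lst = [9, 6, 1, 7, 9, 7]
Initialize: state = False
Initialize: n_items = 0
Entering loop: for z in lst:
After iteration 1: z = 9, n_items = 0
After iteration 2: z = 6, n_items = 0
After iteration 3: z = 1, n_items = 0
After iteration 4: z = 7, n_items = 0
After iteration 5: z = 9, n_items = 0
After iteration 6: z = 7, n_items = 0
Loop ends.

Final answer: 0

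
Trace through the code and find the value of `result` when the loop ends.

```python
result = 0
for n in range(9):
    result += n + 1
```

Let's trace through this code step by step.

Initialize: result = 0
Entering loop: for n in range(9):
After iteration 1: n = 0, result = 1
After iteration 2: n = 1, result = 3
After iteration 3: n = 2, result = 6
After iteration 4: n = 3, result = 10
After iteration 5: n = 4, result = 15
After iteration 6: n = 5, result = 21
After iteration 7: n = 6, result = 28
After iteration 8: n = 7, result = 36
After iteration 9: n = 8, result = 45
Loop ends.

Final answer: 45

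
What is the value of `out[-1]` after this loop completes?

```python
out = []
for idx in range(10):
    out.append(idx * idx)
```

Let's trace through this code step by step.

Initialize: out = []
Entering loop: for idx in range(10):
After iteration 1: idx = 0, out = [0]
After iteration 2: idx = 1, out = [0, 1]
After iteration 3: idx = 2, out = [0, 1, 4]
After iteration 4: idx = 3, out = [0, 1, 4, 9]
After iteration 5: idx = 4, out = [0, 1, 4, 9, 16]
After iteration 6: idx = 5, out = [0, 1, 4, 9, 16, 25]
After iteration 7: idx = 6, out = [0, 1, 4, 9, 16, 25, 36]
After iteration 8: idx = 7, out = [0, 1, 4, 9, 16, 25, 36, 49]
After iteration 9: idx = 8, out = [0, 1, 4, 9, 16, 25, 36, 49, 64]
After iteration 10: idx = 9, out = [0, 1, 4, 9, 16, 25, 36, 49, 64, 81]
Loop ends.
out[-1] = 81

Final answer: 81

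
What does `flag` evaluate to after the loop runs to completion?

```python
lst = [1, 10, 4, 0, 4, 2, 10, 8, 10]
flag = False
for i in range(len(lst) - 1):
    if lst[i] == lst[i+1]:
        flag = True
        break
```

Let's trace through this code step by step.

Initialize: lst = [1, 10, 4, 0, 4, 2, 10, 8, 10]
Initialize: flag = False
Entering loop: for i in range(len(lst) - 1):
After iteration 1: i = 0, flag = False
After iteration 2: i = 1, flag = False
After iteration 3: i = 2, flag = False
After iteration 4: i = 3, flag = False
After iteration 5: i = 4, flag = False
After iteration 6: i = 5, flag = False
After iteration 7: i = 6, flag = False
After iteration 8: i = 7, flag = False
Loop ends.

Final answer: False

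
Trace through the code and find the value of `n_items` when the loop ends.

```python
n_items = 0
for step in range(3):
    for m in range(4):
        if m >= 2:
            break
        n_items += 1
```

Let's trace through this code step by step.

Initialize: n_items = 0
Entering loop: for step in range(3):
After iteration 1: step = 0, n_items = 2
After iteration 2: step = 1, n_items = 4
After iteration 3: step = 2, n_items = 6
Loop ends.

Final answer: 6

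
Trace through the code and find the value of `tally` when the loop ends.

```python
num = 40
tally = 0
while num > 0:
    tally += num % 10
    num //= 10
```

Let's trace through this code step by step.

Initialize: num = 40
Initialize: tally = 0
Entering loop: while num > 0:
After iteration 1: num = 4, tally = 0
After iteration 2: num = 0, tally = 4
Loop ends.

Final answer: 4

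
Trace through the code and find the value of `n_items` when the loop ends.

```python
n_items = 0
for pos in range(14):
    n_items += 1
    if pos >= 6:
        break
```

Let's trace through this code step by step.

Initialize: n_items = 0
Entering loop: for pos in range(14):
After iteration 1: pos = 0, n_items = 1
After iteration 2: pos = 1, n_items = 2
After iteration 3: pos = 2, n_items = 3
After iteration 4: pos = 3, n_items = 4
After iteration 5: pos = 4, n_items = 5
After iteration 6: pos = 5, n_items = 6
After iteration 7: pos = 6, n_items = 7
Loop ends.

Final answer: 7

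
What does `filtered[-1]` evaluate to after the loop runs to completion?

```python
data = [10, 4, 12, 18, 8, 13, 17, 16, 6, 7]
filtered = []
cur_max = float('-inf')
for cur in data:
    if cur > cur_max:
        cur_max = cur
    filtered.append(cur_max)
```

Let's trace through this code step by step.

Initialize: data = [10, 4, 12, 18, 8, 13, 17, 16, 6, 7]
Initialize: filtered = []
Initialize: cur_max = -inf
Entering loop: for cur in data:
After iteration 1: cur = 10, filtered = [10], cur_max = 10
After iteration 2: cur = 4, filtered = [10, 10], cur_max = 10
After iteration 3: cur = 12, filtered = [10, 10, 12], cur_max = 12
After iteration 4: cur = 18, filtered = [10, 10, 12, 18], cur_max = 18
After iteration 5: cur = 8, filtered = [10, 10, 12, 18, 18], cur_max = 18
After iteration 6: cur = 13, filtered = [10, 10, 12, 18, 18, 18], cur_max = 18
After iteration 7: cur = 17, filtered = [10, 10, 12, 18, 18, 18, 18], cur_max = 18
After iteration 8: cur = 16, filtered = [10, 10, 12, 18, 18, 18, 18, 18], cur_max = 18
After iteration 9: cur = 6, filtered = [10, 10, 12, 18, 18, 18, 18, 18, 18], cur_max = 18
After iteration 10: cur = 7, filtered = [10, 10, 12, 18, 18, 18, 18, 18, 18, 18], cur_max = 18
Loop ends.
filtered[-1] = 18

Final answer: 18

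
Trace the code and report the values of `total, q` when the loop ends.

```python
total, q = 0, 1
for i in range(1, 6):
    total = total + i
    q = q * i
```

Let's trace through this code step by step.

Initialize: total = 0
Initialize: q = 1
Entering loop: for i in range(1, 6):
After iteration 1: i = 1, total = 1, q = 1
After iteration 2: i = 2, total = 3, q = 2
After iteration 3: i = 3, total = 6, q = 6
After iteration 4: i = 4, total = 10, q = 24
After iteration 5: i = 5, total = 15, q = 120
Loop ends.

Final answer: 15, 120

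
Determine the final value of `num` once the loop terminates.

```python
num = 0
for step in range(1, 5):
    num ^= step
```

Let's trace through this code step by step.

Initialize: num = 0
Entering loop: for step in range(1, 5):
After iteration 1: step = 1, num = 1
After iteration 2: step = 2, num = 3
After iteration 3: step = 3, num = 0
After iteration 4: step = 4, num = 4
Loop ends.

Final answer: 4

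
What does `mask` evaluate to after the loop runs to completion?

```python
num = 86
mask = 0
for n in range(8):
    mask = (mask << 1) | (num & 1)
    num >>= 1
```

Let's trace through this code step by step.

Initialize: num = 86
Initialize: mask = 0
Entering loop: for n in range(8):
After iteration 1: n = 0, num = 43, mask = 0
After iteration 2: n = 1, num = 21, mask = 1
After iteration 3: n = 2, num = 10, mask = 3
After iteration 4: n = 3, num = 5, mask = 6
After iteration 5: n = 4, num = 2, mask = 13
After iteration 6: n = 5, num = 1, mask = 26
After iteration 7: n = 6, num = 0, mask = 53
After iteration 8: n = 7, num = 0, mask = 106
Loop ends.

Final answer: 106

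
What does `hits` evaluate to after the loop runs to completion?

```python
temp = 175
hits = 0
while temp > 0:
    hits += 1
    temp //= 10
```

Let's trace through this code step by step.

Initialize: temp = 175
Initialize: hits = 0
Entering loop: while temp > 0:
After iteration 1: temp = 17, hits = 1
After iteration 2: temp = 1, hits = 2
After iteration 3: temp = 0, hits = 3
Loop ends.

Final answer: 3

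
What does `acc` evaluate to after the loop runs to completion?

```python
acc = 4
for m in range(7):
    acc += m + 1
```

Let's trace through this code step by step.

Initialize: acc = 4
Entering loop: for m in range(7):
After iteration 1: m = 0, acc = 5
After iteration 2: m = 1, acc = 7
After iteration 3: m = 2, acc = 10
After iteration 4: m = 3, acc = 14
After iteration 5: m = 4, acc = 19
After iteration 6: m = 5, acc = 25
After iteration 7: m = 6, acc = 32
Loop ends.

Final answer: 32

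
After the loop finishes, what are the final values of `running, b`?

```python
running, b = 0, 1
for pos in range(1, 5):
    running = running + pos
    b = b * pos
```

Let's trace through this code step by step.

Initialize: running = 0
Initialize: b = 1
Entering loop: for pos in range(1, 5):
After iteration 1: pos = 1, running = 1, b = 1
After iteration 2: pos = 2, running = 3, b = 2
After iteration 3: pos = 3, running = 6, b = 6
After iteration 4: pos = 4, running = 10, b = 24
Loop ends.

Final answer: 10, 24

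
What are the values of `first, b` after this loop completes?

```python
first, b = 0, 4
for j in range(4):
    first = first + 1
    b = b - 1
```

Let's trace through this code step by step.

Initialize: first = 0
Initialize: b = 4
Entering loop: for j in range(4):
After iteration 1: j = 0, first = 1, b = 3
After iteration 2: j = 1, first = 2, b = 2
After iteration 3: j = 2, first = 3, b = 1
After iteration 4: j = 3, first = 4, b = 0
Loop ends.

Final answer: 4, 0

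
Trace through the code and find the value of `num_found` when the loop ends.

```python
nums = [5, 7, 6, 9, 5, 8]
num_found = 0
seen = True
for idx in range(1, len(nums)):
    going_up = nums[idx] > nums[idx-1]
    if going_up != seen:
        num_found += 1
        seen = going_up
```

Let's trace through this code step by step.

Initialize: nums = [5, 7, 6, 9, 5, 8]
Initialize: num_found = 0
Initialize: seen = True
Entering loop: for idx in range(1, len(nums)):
After iteration 1: idx = 1, num_found = 0, seen = True, going_up = True
After iteration 2: idx = 2, num_found = 1, seen = False, going_up = False
After iteration 3: idx = 3, num_found = 2, seen = True, going_up = True
After iteration 4: idx = 4, num_found = 3, seen = False, going_up = False
After iteration 5: idx = 5, num_found = 4, seen = True, going_up = True
Loop ends.

Final answer: 4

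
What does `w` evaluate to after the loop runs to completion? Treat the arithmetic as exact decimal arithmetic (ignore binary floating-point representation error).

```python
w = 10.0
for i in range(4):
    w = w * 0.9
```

Let's trace through this code step by step.

Initialize: w = 10.0
Entering loop: for i in range(4):
After iteration 1: i = 0, w = 9.0
After iteration 2: i = 1, w = 8.1
After iteration 3: i = 2, w = 7.29
After iteration 4: i = 3, w = 6.561
Loop ends.

Final answer: 6.561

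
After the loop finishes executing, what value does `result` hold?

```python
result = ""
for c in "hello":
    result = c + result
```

Let's trace through this code step by step.

Initialize: result = ''
Entering loop: for c in "hello":
After iteration 1: c = 'h', result = 'h'
After iteration 2: c = 'e', result = 'eh'
After iteration 3: c = 'l', result = 'leh'
After iteration 4: c = 'l', result = 'lleh'
After iteration 5: c = 'o', result = 'olleh'
Loop ends.

Final answer: 'olleh'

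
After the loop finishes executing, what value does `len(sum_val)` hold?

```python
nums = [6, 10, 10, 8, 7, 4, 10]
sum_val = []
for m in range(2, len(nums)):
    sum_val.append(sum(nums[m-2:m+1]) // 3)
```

Let's trace through this code step by step.

Initialize: nums = [6, 10, 10, 8, 7, 4, 10]
Initialize: sum_val = []
Entering loop: for m in range(2, len(nums)):
After iteration 1: m = 2, sum_val = [8]
After iteration 2: m = 3, sum_val = [8, 9]
After iteration 3: m = 4, sum_val = [8, 9, 8]
After iteration 4: m = 5, sum_val = [8, 9, 8, 6]
After iteration 5: m = 6, sum_val = [8, 9, 8, 6, 7]
Loop ends.
len(sum_val) = 5

Final answer: 5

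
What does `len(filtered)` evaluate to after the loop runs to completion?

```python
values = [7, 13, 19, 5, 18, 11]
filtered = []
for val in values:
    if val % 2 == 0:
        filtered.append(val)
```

Let's trace through this code step by step.

Initialize: values = [7, 13, 19, 5, 18, 11]
Initialize: filtered = []
Entering loop: for val in values:
After iteration 1: val = 7, filtered = []
After iteration 2: val = 13, filtered = []
After iteration 3: val = 19, filtered = []
After iteration 4: val = 5, filtered = []
After iteration 5: val = 18, filtered = [18]
After iteration 6: val = 11, filtered = [18]
Loop ends.
len(filtered) = 1

Final answer: 1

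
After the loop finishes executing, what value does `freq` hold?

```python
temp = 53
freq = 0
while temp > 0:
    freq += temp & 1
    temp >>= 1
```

Let's trace through this code step by step.

Initialize: temp = 53
Initialize: freq = 0
Entering loop: while temp > 0:
After iteration 1: temp = 26, freq = 1
After iteration 2: temp = 13, freq = 1
After iteration 3: temp = 6, freq = 2
After iteration 4: temp = 3, freq = 2
After iteration 5: temp = 1, freq = 3
After iteration 6: temp = 0, freq = 4
Loop ends.

Final answer: 4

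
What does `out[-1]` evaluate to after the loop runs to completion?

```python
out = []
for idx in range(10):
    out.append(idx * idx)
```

Let's trace through this code step by step.

Initialize: out = []
Entering loop: for idx in range(10):
After iteration 1: idx = 0, out = [0]
After iteration 2: idx = 1, out = [0, 1]
After iteration 3: idx = 2, out = [0, 1, 4]
After iteration 4: idx = 3, out = [0, 1, 4, 9]
After iteration 5: idx = 4, out = [0, 1, 4, 9, 16]
After iteration 6: idx = 5, out = [0, 1, 4, 9, 16, 25]
After iteration 7: idx = 6, out = [0, 1, 4, 9, 16, 25, 36]
After iteration 8: idx = 7, out = [0, 1, 4, 9, 16, 25, 36, 49]
After iteration 9: idx = 8, out = [0, 1, 4, 9, 16, 25, 36, 49, 64]
After iteration 10: idx = 9, out = [0, 1, 4, 9, 16, 25, 36, 49, 64, 81]
Loop ends.
out[-1] = 81

Final answer: 81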